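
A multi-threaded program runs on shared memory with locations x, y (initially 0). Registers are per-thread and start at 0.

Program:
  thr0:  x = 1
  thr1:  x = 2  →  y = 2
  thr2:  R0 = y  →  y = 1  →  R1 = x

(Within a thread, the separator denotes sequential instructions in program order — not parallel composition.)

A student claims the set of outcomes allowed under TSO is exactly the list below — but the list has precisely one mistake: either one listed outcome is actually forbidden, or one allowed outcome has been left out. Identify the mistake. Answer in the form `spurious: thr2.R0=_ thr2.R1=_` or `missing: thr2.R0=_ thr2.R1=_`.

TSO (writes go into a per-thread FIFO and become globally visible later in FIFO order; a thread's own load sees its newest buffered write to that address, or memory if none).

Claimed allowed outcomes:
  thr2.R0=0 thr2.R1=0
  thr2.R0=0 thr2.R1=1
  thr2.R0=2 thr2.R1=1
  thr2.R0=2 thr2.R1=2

missing: thr2.R0=0 thr2.R1=2

outcome vector order: (thr2.R0,thr2.R1)
TSO (5): 00 01 02 21 22
TSO∖claimed = {02}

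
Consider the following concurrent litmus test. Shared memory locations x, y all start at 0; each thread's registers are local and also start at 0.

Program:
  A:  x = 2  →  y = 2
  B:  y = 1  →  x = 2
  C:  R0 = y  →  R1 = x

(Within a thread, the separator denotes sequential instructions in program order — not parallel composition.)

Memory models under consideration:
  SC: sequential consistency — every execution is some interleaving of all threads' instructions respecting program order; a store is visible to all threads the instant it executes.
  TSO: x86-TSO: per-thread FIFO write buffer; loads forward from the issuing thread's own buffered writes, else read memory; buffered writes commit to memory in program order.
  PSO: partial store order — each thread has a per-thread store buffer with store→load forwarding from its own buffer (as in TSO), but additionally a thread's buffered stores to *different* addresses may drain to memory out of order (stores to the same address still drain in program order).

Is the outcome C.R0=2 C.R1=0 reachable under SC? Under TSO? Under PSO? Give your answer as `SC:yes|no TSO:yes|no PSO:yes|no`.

SC:no TSO:no PSO:yes

outcome vector order: (C.R0,C.R1)
[SC] allowed = {00; 02; 10; 12; 22}
[TSO] allowed = {00; 02; 10; 12; 22}
[PSO] allowed = {00; 02; 10; 12; 20; 22}
target 20 ∈ {PSO}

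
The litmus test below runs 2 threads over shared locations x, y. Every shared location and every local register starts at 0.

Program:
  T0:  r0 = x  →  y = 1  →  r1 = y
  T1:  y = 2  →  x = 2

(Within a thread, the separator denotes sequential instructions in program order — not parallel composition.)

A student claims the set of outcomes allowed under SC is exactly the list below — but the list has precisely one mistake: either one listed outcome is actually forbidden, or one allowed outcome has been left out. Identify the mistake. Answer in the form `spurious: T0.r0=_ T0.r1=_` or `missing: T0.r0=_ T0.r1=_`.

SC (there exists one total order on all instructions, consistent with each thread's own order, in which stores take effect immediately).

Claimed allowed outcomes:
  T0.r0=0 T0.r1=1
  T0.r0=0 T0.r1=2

outcome vector order: (T0.r0,T0.r1)
[SC] allowed = {01, 02, 21}
SC∖claimed = {21}

missing: T0.r0=2 T0.r1=1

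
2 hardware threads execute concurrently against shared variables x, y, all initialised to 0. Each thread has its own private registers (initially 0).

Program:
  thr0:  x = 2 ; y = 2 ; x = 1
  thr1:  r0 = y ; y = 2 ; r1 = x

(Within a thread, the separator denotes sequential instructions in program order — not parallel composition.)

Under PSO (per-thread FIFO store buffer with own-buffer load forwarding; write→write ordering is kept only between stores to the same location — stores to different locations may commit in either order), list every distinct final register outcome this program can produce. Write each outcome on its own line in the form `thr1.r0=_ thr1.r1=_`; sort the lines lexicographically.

thr1.r0=0 thr1.r1=0
thr1.r0=0 thr1.r1=1
thr1.r0=0 thr1.r1=2
thr1.r0=2 thr1.r1=0
thr1.r0=2 thr1.r1=1
thr1.r0=2 thr1.r1=2

outcome vector order: (thr1.r0,thr1.r1)
|PSO outcomes| = 6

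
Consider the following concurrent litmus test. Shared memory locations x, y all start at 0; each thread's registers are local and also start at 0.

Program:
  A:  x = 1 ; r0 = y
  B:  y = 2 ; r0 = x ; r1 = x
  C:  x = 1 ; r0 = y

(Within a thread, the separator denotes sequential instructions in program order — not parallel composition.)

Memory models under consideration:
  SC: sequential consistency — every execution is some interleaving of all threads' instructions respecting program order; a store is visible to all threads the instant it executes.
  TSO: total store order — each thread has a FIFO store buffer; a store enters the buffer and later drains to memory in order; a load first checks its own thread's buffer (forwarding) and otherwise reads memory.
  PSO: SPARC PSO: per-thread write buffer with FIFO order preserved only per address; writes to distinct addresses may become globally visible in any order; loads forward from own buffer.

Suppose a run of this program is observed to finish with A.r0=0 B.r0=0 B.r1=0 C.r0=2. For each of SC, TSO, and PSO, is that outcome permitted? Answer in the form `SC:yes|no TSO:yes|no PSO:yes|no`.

SC:no TSO:yes PSO:yes

outcome vector order: (A.r0,B.r0,B.r1,C.r0)
[SC] allowed = {(0,1,1,0); (0,1,1,2); (2,0,0,2); (2,0,1,2); (2,1,1,0); (2,1,1,2)}
[TSO] allowed = {(0,0,0,0); (0,0,0,2); (0,0,1,0); (0,0,1,2); (0,1,1,0); (0,1,1,2); (2,0,0,0); (2,0,0,2); (2,0,1,0); (2,0,1,2); (2,1,1,0); (2,1,1,2)}
[PSO] allowed = {(0,0,0,0); (0,0,0,2); (0,0,1,0); (0,0,1,2); (0,1,1,0); (0,1,1,2); (2,0,0,0); (2,0,0,2); (2,0,1,0); (2,0,1,2); (2,1,1,0); (2,1,1,2)}
target (0,0,0,2) ∈ {TSO,PSO}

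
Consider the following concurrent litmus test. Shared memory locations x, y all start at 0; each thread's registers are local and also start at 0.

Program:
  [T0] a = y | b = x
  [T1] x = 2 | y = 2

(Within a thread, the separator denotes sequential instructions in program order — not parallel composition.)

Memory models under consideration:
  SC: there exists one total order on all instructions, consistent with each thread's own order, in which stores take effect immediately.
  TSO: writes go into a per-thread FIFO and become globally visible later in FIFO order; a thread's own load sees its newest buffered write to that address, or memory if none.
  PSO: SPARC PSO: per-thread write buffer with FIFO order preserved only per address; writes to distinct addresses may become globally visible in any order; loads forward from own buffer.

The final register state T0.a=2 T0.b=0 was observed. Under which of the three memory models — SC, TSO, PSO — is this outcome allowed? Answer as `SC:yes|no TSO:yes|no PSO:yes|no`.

outcome vector order: (T0.a,T0.b)
SC: 3 outcomes — {0/0; 0/2; 2/2}
TSO: 3 outcomes — {0/0; 0/2; 2/2}
PSO: 4 outcomes — {0/0; 0/2; 2/0; 2/2}
target 2/0 ∈ {PSO}

SC:no TSO:no PSO:yes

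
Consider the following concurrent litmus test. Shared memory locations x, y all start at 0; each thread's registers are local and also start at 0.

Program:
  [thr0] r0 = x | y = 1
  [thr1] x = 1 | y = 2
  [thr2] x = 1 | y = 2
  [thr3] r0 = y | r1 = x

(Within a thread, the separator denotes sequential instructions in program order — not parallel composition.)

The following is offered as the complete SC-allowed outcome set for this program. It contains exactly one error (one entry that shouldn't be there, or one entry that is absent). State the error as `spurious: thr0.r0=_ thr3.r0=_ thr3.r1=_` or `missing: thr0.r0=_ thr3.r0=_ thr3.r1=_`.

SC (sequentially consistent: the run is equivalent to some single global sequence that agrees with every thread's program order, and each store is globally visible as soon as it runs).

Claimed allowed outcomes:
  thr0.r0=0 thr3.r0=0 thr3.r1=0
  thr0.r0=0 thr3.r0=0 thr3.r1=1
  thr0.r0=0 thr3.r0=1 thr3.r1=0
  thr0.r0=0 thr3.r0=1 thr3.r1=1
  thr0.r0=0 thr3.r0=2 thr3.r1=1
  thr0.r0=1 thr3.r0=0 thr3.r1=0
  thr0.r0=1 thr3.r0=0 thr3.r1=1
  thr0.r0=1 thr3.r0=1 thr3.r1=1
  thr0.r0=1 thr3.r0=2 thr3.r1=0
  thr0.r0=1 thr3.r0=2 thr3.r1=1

outcome vector order: (thr0.r0,thr3.r0,thr3.r1)
under SC → 0/0/0, 0/0/1, 0/1/0, 0/1/1, 0/2/1, 1/0/0, 1/0/1, 1/1/1, 1/2/1
claimed∖SC = {1/2/0}

spurious: thr0.r0=1 thr3.r0=2 thr3.r1=0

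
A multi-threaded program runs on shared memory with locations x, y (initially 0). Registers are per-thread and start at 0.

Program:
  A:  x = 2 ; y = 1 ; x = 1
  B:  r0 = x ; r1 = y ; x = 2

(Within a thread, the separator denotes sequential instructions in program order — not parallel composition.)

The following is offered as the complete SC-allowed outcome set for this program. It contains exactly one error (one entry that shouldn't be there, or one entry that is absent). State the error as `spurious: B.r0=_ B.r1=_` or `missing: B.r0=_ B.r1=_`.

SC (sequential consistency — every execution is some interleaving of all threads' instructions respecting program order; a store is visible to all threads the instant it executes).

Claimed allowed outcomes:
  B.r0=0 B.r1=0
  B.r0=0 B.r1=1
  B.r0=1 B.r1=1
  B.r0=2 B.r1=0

missing: B.r0=2 B.r1=1

outcome vector order: (B.r0,B.r1)
under SC → (0,0); (0,1); (1,1); (2,0); (2,1)
SC∖claimed = {(2,1)}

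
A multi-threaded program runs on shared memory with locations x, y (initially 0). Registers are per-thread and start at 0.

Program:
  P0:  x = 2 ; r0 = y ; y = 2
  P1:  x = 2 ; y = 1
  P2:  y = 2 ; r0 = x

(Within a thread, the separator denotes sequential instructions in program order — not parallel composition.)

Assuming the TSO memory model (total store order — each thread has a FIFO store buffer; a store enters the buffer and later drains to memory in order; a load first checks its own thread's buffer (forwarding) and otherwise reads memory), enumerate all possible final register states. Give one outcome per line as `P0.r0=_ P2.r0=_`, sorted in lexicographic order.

outcome vector order: (P0.r0,P2.r0)
|TSO outcomes| = 6

P0.r0=0 P2.r0=0
P0.r0=0 P2.r0=2
P0.r0=1 P2.r0=0
P0.r0=1 P2.r0=2
P0.r0=2 P2.r0=0
P0.r0=2 P2.r0=2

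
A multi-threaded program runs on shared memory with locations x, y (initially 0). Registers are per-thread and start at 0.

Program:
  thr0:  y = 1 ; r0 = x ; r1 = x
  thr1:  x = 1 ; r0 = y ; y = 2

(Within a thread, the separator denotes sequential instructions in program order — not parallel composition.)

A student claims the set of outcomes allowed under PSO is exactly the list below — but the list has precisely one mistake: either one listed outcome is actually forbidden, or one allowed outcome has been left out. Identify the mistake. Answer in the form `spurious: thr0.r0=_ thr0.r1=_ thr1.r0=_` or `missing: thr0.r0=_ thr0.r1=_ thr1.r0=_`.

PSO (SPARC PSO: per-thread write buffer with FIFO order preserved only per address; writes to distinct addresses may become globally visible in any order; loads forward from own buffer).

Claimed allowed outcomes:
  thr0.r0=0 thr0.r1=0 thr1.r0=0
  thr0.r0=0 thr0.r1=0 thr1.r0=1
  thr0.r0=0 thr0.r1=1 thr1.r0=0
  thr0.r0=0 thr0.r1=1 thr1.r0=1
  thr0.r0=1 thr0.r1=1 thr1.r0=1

missing: thr0.r0=1 thr0.r1=1 thr1.r0=0

outcome vector order: (thr0.r0,thr0.r1,thr1.r0)
[PSO] allowed = {000 001 010 011 110 111}
PSO∖claimed = {110}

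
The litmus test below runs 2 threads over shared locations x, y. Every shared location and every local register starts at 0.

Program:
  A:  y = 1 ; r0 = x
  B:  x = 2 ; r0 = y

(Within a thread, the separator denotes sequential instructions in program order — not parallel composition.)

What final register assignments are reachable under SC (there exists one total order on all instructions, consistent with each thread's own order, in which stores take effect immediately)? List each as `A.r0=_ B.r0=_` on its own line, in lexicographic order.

outcome vector order: (A.r0,B.r0)
|SC outcomes| = 3

A.r0=0 B.r0=1
A.r0=2 B.r0=0
A.r0=2 B.r0=1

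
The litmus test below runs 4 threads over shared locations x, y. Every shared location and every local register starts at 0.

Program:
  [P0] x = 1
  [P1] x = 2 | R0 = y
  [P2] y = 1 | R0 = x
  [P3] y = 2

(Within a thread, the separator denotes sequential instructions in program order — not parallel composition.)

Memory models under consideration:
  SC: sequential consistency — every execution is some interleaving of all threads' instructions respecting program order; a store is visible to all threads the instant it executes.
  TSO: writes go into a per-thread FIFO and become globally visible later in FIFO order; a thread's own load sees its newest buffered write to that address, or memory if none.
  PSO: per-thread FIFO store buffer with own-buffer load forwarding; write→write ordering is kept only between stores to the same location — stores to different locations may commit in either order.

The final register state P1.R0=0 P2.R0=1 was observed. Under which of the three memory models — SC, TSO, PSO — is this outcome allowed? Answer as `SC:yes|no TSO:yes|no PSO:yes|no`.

outcome vector order: (P1.R0,P2.R0)
SC: 8 outcomes — {(0,1) (0,2) (1,0) (1,1) (1,2) (2,0) (2,1) (2,2)}
TSO: 9 outcomes — {(0,0) (0,1) (0,2) (1,0) (1,1) (1,2) (2,0) (2,1) (2,2)}
PSO: 9 outcomes — {(0,0) (0,1) (0,2) (1,0) (1,1) (1,2) (2,0) (2,1) (2,2)}
target (0,1) ∈ {SC,TSO,PSO}

SC:yes TSO:yes PSO:yes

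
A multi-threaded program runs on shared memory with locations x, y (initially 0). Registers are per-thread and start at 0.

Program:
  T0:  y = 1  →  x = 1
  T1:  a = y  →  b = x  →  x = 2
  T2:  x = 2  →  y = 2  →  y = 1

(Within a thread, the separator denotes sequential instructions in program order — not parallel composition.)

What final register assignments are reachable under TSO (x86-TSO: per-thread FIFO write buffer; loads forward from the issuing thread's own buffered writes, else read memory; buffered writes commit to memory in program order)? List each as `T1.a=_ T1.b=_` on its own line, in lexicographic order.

outcome vector order: (T1.a,T1.b)
|TSO outcomes| = 8

T1.a=0 T1.b=0
T1.a=0 T1.b=1
T1.a=0 T1.b=2
T1.a=1 T1.b=0
T1.a=1 T1.b=1
T1.a=1 T1.b=2
T1.a=2 T1.b=1
T1.a=2 T1.b=2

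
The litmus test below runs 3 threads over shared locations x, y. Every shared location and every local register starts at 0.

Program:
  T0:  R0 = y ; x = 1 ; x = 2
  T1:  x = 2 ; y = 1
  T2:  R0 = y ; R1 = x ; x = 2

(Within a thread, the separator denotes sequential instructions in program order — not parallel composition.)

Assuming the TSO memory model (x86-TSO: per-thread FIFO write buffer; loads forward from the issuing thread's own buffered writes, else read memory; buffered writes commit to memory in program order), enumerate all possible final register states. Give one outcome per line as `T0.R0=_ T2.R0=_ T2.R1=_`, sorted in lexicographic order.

outcome vector order: (T0.R0,T2.R0,T2.R1)
|TSO outcomes| = 10

T0.R0=0 T2.R0=0 T2.R1=0
T0.R0=0 T2.R0=0 T2.R1=1
T0.R0=0 T2.R0=0 T2.R1=2
T0.R0=0 T2.R0=1 T2.R1=1
T0.R0=0 T2.R0=1 T2.R1=2
T0.R0=1 T2.R0=0 T2.R1=0
T0.R0=1 T2.R0=0 T2.R1=1
T0.R0=1 T2.R0=0 T2.R1=2
T0.R0=1 T2.R0=1 T2.R1=1
T0.R0=1 T2.R0=1 T2.R1=2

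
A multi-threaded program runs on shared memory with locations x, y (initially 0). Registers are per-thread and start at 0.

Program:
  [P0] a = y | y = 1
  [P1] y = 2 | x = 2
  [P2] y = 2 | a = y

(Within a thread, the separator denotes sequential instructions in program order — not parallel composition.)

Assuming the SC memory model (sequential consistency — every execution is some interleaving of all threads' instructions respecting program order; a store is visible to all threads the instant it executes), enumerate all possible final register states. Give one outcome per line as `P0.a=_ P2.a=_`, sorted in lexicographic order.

P0.a=0 P2.a=1
P0.a=0 P2.a=2
P0.a=2 P2.a=1
P0.a=2 P2.a=2

outcome vector order: (P0.a,P2.a)
|SC outcomes| = 4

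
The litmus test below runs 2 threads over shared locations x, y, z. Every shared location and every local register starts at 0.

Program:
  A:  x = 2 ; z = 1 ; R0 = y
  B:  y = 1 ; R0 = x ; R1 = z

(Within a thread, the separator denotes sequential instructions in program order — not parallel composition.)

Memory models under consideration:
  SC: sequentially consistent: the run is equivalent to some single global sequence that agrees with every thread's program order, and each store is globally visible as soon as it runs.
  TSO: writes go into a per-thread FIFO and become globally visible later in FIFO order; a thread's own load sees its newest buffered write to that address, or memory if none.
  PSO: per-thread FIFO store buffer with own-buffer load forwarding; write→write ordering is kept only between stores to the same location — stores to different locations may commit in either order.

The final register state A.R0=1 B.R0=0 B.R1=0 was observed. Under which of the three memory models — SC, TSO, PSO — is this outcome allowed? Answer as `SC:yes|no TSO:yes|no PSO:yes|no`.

outcome vector order: (A.R0,B.R0,B.R1)
SC: 5 outcomes — {<0 2 1>, <1 0 0>, <1 0 1>, <1 2 0>, <1 2 1>}
TSO: 8 outcomes — {<0 0 0>, <0 0 1>, <0 2 0>, <0 2 1>, <1 0 0>, <1 0 1>, <1 2 0>, <1 2 1>}
PSO: 8 outcomes — {<0 0 0>, <0 0 1>, <0 2 0>, <0 2 1>, <1 0 0>, <1 0 1>, <1 2 0>, <1 2 1>}
target <1 0 0> ∈ {SC,TSO,PSO}

SC:yes TSO:yes PSO:yes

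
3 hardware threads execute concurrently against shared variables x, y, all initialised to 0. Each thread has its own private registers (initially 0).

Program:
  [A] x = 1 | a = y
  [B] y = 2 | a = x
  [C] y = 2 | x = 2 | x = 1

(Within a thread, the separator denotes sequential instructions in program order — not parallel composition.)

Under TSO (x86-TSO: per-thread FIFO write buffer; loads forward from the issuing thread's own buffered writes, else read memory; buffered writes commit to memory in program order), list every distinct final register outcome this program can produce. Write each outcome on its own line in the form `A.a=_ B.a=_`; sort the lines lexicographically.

A.a=0 B.a=0
A.a=0 B.a=1
A.a=0 B.a=2
A.a=2 B.a=0
A.a=2 B.a=1
A.a=2 B.a=2

outcome vector order: (A.a,B.a)
|TSO outcomes| = 6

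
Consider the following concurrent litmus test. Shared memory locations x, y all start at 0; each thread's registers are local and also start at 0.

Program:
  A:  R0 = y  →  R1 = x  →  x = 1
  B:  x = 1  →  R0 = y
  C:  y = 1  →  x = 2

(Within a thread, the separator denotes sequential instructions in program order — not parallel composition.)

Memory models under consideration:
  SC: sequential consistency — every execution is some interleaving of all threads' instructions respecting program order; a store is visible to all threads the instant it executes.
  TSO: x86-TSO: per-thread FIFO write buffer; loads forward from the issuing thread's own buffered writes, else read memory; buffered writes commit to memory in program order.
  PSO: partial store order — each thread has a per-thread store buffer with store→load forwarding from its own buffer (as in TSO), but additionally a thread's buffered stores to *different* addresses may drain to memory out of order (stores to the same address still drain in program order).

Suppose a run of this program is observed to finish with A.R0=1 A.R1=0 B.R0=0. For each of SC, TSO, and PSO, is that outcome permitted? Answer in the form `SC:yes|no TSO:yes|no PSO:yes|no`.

outcome vector order: (A.R0,A.R1,B.R0)
[SC] allowed = {(0,0,0) (0,0,1) (0,1,0) (0,1,1) (0,2,0) (0,2,1) (1,0,1) (1,1,0) (1,1,1) (1,2,0) (1,2,1)}
[TSO] allowed = {(0,0,0) (0,0,1) (0,1,0) (0,1,1) (0,2,0) (0,2,1) (1,0,0) (1,0,1) (1,1,0) (1,1,1) (1,2,0) (1,2,1)}
[PSO] allowed = {(0,0,0) (0,0,1) (0,1,0) (0,1,1) (0,2,0) (0,2,1) (1,0,0) (1,0,1) (1,1,0) (1,1,1) (1,2,0) (1,2,1)}
target (1,0,0) ∈ {TSO,PSO}

SC:no TSO:yes PSO:yes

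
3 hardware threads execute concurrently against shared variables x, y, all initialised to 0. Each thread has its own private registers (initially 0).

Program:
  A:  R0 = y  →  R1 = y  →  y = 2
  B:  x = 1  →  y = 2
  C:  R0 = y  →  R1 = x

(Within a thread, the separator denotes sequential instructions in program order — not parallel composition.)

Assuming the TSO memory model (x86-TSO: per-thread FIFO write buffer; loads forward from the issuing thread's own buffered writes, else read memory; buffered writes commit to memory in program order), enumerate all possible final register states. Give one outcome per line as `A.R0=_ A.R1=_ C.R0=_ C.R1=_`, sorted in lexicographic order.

outcome vector order: (A.R0,A.R1,C.R0,C.R1)
|TSO outcomes| = 10

A.R0=0 A.R1=0 C.R0=0 C.R1=0
A.R0=0 A.R1=0 C.R0=0 C.R1=1
A.R0=0 A.R1=0 C.R0=2 C.R1=0
A.R0=0 A.R1=0 C.R0=2 C.R1=1
A.R0=0 A.R1=2 C.R0=0 C.R1=0
A.R0=0 A.R1=2 C.R0=0 C.R1=1
A.R0=0 A.R1=2 C.R0=2 C.R1=1
A.R0=2 A.R1=2 C.R0=0 C.R1=0
A.R0=2 A.R1=2 C.R0=0 C.R1=1
A.R0=2 A.R1=2 C.R0=2 C.R1=1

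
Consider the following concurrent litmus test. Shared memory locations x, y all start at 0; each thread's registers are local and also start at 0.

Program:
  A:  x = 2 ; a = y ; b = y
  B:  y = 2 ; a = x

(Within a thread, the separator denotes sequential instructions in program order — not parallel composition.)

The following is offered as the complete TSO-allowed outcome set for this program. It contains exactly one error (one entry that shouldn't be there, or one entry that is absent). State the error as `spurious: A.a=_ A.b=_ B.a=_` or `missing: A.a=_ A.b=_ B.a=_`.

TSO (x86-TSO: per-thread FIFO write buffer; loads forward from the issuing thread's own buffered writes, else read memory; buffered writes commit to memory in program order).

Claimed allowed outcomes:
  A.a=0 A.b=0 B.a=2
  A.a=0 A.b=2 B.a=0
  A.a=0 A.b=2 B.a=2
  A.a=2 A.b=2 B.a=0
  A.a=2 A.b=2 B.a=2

missing: A.a=0 A.b=0 B.a=0

outcome vector order: (A.a,A.b,B.a)
[TSO] allowed = {000; 002; 020; 022; 220; 222}
TSO∖claimed = {000}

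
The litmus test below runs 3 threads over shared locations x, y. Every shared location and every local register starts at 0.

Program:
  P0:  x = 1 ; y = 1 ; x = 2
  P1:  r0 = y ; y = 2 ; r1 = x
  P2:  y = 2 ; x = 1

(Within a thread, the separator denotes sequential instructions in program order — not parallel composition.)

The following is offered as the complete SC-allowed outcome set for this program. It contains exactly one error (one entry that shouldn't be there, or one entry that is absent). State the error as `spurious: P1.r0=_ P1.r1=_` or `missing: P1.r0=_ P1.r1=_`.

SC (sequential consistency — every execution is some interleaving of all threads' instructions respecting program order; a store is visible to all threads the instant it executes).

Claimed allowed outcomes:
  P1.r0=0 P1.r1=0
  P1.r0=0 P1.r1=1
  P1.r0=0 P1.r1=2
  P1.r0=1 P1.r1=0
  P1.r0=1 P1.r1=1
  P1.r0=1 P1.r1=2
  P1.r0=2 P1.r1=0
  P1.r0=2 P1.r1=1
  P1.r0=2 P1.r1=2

outcome vector order: (P1.r0,P1.r1)
under SC → 0/0 0/1 0/2 1/1 1/2 2/0 2/1 2/2
claimed∖SC = {1/0}

spurious: P1.r0=1 P1.r1=0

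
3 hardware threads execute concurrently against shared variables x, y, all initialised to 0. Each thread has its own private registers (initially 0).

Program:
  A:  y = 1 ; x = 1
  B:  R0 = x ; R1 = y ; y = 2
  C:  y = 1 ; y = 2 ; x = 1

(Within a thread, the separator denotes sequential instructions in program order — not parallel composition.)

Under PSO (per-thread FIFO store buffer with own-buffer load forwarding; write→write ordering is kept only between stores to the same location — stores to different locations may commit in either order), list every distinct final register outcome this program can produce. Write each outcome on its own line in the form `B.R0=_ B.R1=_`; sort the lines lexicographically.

B.R0=0 B.R1=0
B.R0=0 B.R1=1
B.R0=0 B.R1=2
B.R0=1 B.R1=0
B.R0=1 B.R1=1
B.R0=1 B.R1=2

outcome vector order: (B.R0,B.R1)
|PSO outcomes| = 6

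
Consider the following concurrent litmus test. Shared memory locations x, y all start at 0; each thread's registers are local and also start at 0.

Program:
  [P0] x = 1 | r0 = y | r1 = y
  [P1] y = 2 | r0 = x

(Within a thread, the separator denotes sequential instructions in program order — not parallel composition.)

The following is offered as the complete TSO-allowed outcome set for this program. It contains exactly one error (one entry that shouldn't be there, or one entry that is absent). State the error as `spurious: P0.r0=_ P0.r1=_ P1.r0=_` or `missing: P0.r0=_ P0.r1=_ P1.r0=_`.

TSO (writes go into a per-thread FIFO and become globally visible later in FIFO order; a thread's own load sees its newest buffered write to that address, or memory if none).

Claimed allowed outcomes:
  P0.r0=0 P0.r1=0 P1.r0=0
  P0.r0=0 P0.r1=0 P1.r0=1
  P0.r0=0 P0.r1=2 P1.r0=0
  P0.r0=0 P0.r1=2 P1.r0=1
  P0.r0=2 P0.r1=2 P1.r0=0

missing: P0.r0=2 P0.r1=2 P1.r0=1

outcome vector order: (P0.r0,P0.r1,P1.r0)
TSO (6): (0,0,0); (0,0,1); (0,2,0); (0,2,1); (2,2,0); (2,2,1)
TSO∖claimed = {(2,2,1)}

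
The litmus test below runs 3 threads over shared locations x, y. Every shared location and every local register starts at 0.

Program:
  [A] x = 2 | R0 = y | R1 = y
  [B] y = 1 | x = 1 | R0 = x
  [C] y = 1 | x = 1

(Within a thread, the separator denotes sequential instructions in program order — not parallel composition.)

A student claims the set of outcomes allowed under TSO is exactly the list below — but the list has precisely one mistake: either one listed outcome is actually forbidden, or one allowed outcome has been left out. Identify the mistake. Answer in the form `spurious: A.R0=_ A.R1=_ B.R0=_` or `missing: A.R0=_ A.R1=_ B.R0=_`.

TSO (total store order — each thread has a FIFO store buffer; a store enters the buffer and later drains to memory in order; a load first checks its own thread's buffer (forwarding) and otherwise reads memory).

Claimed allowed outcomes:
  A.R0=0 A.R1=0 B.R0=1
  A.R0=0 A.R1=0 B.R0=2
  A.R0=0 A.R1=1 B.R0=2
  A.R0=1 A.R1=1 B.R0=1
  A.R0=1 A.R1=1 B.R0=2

outcome vector order: (A.R0,A.R1,B.R0)
under TSO → 001; 002; 011; 012; 111; 112
TSO∖claimed = {011}

missing: A.R0=0 A.R1=1 B.R0=1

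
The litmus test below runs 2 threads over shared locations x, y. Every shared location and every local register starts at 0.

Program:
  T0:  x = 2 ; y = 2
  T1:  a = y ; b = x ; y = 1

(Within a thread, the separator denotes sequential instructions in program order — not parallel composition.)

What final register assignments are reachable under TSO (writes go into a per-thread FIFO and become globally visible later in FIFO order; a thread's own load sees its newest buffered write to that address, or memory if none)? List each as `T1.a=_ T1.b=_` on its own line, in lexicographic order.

T1.a=0 T1.b=0
T1.a=0 T1.b=2
T1.a=2 T1.b=2

outcome vector order: (T1.a,T1.b)
|TSO outcomes| = 3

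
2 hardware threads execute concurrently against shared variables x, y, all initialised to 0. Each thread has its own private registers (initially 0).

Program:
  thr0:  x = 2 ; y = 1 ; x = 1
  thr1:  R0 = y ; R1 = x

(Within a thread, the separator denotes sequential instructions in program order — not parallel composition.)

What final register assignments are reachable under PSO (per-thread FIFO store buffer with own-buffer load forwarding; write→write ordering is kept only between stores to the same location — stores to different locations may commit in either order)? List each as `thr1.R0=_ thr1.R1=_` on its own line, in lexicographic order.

outcome vector order: (thr1.R0,thr1.R1)
|PSO outcomes| = 6

thr1.R0=0 thr1.R1=0
thr1.R0=0 thr1.R1=1
thr1.R0=0 thr1.R1=2
thr1.R0=1 thr1.R1=0
thr1.R0=1 thr1.R1=1
thr1.R0=1 thr1.R1=2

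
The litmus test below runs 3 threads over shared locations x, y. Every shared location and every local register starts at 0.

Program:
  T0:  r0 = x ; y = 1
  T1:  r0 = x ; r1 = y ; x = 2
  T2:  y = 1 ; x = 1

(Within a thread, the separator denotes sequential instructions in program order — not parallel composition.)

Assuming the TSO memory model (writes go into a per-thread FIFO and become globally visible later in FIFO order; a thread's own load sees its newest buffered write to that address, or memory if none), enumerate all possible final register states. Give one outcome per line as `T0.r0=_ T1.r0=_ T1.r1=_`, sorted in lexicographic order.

T0.r0=0 T1.r0=0 T1.r1=0
T0.r0=0 T1.r0=0 T1.r1=1
T0.r0=0 T1.r0=1 T1.r1=1
T0.r0=1 T1.r0=0 T1.r1=0
T0.r0=1 T1.r0=0 T1.r1=1
T0.r0=1 T1.r0=1 T1.r1=1
T0.r0=2 T1.r0=0 T1.r1=0
T0.r0=2 T1.r0=0 T1.r1=1
T0.r0=2 T1.r0=1 T1.r1=1

outcome vector order: (T0.r0,T1.r0,T1.r1)
|TSO outcomes| = 9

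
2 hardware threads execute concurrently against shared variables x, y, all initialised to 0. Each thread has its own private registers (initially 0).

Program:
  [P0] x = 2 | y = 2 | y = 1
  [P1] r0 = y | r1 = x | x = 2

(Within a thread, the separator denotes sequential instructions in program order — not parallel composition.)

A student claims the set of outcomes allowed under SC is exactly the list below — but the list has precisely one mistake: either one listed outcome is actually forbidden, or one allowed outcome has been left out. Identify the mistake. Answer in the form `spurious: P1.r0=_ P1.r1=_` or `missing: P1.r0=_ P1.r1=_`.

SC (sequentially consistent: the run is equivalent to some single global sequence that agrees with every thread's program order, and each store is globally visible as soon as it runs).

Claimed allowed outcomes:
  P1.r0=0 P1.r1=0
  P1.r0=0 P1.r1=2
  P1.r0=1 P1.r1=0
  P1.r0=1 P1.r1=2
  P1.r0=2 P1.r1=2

outcome vector order: (P1.r0,P1.r1)
SC: 4 outcomes — {(0,0), (0,2), (1,2), (2,2)}
claimed∖SC = {(1,0)}

spurious: P1.r0=1 P1.r1=0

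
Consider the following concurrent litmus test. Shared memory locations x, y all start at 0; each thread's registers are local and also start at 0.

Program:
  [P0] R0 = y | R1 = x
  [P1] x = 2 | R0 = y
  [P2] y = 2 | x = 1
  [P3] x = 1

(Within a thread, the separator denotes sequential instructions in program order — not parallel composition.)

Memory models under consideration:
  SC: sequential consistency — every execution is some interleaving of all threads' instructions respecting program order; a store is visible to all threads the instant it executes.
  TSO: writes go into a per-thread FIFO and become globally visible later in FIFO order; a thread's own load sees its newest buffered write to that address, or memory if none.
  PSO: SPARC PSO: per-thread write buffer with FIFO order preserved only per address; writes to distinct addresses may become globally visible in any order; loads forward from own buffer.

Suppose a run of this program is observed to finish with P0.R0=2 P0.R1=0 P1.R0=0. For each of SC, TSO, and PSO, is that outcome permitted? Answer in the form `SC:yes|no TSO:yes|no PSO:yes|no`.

SC:no TSO:yes PSO:yes

outcome vector order: (P0.R0,P0.R1,P1.R0)
[SC] allowed = {<0 0 0>, <0 0 2>, <0 1 0>, <0 1 2>, <0 2 0>, <0 2 2>, <2 0 2>, <2 1 0>, <2 1 2>, <2 2 0>, <2 2 2>}
[TSO] allowed = {<0 0 0>, <0 0 2>, <0 1 0>, <0 1 2>, <0 2 0>, <0 2 2>, <2 0 0>, <2 0 2>, <2 1 0>, <2 1 2>, <2 2 0>, <2 2 2>}
[PSO] allowed = {<0 0 0>, <0 0 2>, <0 1 0>, <0 1 2>, <0 2 0>, <0 2 2>, <2 0 0>, <2 0 2>, <2 1 0>, <2 1 2>, <2 2 0>, <2 2 2>}
target <2 0 0> ∈ {TSO,PSO}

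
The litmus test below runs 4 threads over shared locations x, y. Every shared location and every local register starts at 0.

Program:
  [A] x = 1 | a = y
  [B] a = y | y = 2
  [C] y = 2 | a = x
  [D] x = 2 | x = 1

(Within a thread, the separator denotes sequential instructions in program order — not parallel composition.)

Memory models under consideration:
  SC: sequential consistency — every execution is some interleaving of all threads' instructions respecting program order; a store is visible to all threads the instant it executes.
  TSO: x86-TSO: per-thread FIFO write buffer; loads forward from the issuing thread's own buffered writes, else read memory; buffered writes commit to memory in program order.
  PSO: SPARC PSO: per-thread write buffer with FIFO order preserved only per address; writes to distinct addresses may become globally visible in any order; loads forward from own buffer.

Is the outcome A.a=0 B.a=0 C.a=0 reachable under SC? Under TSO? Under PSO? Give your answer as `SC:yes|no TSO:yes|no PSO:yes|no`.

outcome vector order: (A.a,B.a,C.a)
[SC] allowed = {001; 002; 021; 022; 200; 201; 202; 220; 221; 222}
[TSO] allowed = {000; 001; 002; 020; 021; 022; 200; 201; 202; 220; 221; 222}
[PSO] allowed = {000; 001; 002; 020; 021; 022; 200; 201; 202; 220; 221; 222}
target 000 ∈ {TSO,PSO}

SC:no TSO:yes PSO:yes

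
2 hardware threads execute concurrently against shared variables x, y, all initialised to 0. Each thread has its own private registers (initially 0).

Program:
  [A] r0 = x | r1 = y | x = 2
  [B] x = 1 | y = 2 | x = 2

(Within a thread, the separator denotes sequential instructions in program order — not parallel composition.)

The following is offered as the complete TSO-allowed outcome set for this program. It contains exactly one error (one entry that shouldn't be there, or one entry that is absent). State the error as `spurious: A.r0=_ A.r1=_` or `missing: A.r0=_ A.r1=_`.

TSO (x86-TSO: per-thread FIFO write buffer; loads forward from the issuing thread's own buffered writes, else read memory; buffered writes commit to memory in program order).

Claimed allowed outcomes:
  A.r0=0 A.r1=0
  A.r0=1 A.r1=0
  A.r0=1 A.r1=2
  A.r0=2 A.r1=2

missing: A.r0=0 A.r1=2

outcome vector order: (A.r0,A.r1)
[TSO] allowed = {00, 02, 10, 12, 22}
TSO∖claimed = {02}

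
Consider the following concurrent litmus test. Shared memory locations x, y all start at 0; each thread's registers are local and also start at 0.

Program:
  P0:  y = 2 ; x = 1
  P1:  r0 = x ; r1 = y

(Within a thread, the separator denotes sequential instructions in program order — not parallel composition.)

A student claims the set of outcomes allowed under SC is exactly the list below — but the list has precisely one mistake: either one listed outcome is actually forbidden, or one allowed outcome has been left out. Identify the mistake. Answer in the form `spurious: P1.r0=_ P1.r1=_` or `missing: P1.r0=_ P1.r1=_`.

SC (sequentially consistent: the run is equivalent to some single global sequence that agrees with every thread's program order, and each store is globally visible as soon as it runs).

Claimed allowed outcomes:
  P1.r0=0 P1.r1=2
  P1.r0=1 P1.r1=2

outcome vector order: (P1.r0,P1.r1)
[SC] allowed = {00, 02, 12}
SC∖claimed = {00}

missing: P1.r0=0 P1.r1=0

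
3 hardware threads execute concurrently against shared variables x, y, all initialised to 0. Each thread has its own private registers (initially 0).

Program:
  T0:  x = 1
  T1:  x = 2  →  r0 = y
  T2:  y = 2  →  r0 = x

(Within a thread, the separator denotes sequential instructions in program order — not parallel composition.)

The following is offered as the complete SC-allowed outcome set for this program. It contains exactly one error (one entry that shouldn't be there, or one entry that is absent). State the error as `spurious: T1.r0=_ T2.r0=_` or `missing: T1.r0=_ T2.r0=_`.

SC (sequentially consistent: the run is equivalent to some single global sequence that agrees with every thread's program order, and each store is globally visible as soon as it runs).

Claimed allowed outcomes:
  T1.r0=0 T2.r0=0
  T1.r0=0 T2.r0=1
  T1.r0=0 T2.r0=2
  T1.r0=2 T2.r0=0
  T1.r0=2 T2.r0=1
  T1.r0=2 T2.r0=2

outcome vector order: (T1.r0,T2.r0)
SC: 5 outcomes — {<0 1> <0 2> <2 0> <2 1> <2 2>}
claimed∖SC = {<0 0>}

spurious: T1.r0=0 T2.r0=0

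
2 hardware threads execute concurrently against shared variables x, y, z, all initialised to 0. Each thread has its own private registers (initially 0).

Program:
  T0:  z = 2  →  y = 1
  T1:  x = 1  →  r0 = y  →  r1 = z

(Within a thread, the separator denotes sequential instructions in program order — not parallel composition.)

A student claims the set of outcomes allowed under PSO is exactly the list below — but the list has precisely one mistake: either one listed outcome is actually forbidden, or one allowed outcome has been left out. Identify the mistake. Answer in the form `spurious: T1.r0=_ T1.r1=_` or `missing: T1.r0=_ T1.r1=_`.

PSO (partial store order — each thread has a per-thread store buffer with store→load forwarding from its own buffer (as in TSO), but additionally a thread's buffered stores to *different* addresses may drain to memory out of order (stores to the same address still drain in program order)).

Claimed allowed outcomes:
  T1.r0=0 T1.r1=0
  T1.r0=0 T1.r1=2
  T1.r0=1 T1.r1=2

outcome vector order: (T1.r0,T1.r1)
PSO (4): (0,0); (0,2); (1,0); (1,2)
PSO∖claimed = {(1,0)}

missing: T1.r0=1 T1.r1=0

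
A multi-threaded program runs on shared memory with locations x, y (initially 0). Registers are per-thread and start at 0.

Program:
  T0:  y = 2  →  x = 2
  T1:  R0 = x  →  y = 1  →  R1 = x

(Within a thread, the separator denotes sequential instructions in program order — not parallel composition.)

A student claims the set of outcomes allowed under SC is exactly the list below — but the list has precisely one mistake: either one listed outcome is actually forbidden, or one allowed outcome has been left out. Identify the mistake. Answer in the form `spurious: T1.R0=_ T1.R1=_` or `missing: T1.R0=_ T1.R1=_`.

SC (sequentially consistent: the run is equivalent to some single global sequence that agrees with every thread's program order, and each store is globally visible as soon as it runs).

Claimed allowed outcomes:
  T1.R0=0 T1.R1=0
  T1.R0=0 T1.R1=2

missing: T1.R0=2 T1.R1=2

outcome vector order: (T1.R0,T1.R1)
under SC → (0,0); (0,2); (2,2)
SC∖claimed = {(2,2)}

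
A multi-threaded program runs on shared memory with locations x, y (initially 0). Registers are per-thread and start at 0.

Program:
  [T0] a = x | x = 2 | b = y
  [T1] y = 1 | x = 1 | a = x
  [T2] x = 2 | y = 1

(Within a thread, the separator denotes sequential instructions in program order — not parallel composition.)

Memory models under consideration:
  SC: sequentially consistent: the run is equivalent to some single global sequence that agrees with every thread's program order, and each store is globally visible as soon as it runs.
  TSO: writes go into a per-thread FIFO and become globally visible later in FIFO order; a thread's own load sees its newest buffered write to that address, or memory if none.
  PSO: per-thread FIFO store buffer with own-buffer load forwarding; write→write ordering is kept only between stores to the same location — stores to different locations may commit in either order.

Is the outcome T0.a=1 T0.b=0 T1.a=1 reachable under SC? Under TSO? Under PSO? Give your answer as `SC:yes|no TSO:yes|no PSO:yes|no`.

SC:no TSO:no PSO:yes

outcome vector order: (T0.a,T0.b,T1.a)
SC (9): (0,0,1) (0,0,2) (0,1,1) (0,1,2) (1,1,1) (1,1,2) (2,0,1) (2,1,1) (2,1,2)
TSO (10): (0,0,1) (0,0,2) (0,1,1) (0,1,2) (1,1,1) (1,1,2) (2,0,1) (2,0,2) (2,1,1) (2,1,2)
PSO (12): (0,0,1) (0,0,2) (0,1,1) (0,1,2) (1,0,1) (1,0,2) (1,1,1) (1,1,2) (2,0,1) (2,0,2) (2,1,1) (2,1,2)
target (1,0,1) ∈ {PSO}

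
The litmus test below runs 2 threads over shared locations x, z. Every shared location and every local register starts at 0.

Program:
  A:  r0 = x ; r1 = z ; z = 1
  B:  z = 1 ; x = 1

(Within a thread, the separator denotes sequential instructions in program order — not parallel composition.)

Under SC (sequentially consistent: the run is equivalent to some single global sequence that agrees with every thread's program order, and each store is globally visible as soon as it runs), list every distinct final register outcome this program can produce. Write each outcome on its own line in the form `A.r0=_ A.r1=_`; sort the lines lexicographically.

A.r0=0 A.r1=0
A.r0=0 A.r1=1
A.r0=1 A.r1=1

outcome vector order: (A.r0,A.r1)
|SC outcomes| = 3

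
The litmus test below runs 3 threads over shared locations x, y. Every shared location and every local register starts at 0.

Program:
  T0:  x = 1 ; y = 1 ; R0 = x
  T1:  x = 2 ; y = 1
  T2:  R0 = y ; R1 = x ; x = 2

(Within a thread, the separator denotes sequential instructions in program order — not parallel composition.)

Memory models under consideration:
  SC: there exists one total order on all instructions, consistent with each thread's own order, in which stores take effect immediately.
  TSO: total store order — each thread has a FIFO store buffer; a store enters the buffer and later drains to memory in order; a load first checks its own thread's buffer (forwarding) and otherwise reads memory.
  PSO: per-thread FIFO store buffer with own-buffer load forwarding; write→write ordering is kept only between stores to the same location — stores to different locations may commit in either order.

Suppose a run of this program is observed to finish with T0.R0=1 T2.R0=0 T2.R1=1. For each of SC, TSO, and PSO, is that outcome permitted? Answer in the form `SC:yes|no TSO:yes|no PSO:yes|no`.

SC:yes TSO:yes PSO:yes

outcome vector order: (T0.R0,T2.R0,T2.R1)
[SC] allowed = {(1,0,0) (1,0,1) (1,0,2) (1,1,1) (1,1,2) (2,0,0) (2,0,1) (2,0,2) (2,1,1) (2,1,2)}
[TSO] allowed = {(1,0,0) (1,0,1) (1,0,2) (1,1,1) (1,1,2) (2,0,0) (2,0,1) (2,0,2) (2,1,1) (2,1,2)}
[PSO] allowed = {(1,0,0) (1,0,1) (1,0,2) (1,1,0) (1,1,1) (1,1,2) (2,0,0) (2,0,1) (2,0,2) (2,1,0) (2,1,1) (2,1,2)}
target (1,0,1) ∈ {SC,TSO,PSO}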